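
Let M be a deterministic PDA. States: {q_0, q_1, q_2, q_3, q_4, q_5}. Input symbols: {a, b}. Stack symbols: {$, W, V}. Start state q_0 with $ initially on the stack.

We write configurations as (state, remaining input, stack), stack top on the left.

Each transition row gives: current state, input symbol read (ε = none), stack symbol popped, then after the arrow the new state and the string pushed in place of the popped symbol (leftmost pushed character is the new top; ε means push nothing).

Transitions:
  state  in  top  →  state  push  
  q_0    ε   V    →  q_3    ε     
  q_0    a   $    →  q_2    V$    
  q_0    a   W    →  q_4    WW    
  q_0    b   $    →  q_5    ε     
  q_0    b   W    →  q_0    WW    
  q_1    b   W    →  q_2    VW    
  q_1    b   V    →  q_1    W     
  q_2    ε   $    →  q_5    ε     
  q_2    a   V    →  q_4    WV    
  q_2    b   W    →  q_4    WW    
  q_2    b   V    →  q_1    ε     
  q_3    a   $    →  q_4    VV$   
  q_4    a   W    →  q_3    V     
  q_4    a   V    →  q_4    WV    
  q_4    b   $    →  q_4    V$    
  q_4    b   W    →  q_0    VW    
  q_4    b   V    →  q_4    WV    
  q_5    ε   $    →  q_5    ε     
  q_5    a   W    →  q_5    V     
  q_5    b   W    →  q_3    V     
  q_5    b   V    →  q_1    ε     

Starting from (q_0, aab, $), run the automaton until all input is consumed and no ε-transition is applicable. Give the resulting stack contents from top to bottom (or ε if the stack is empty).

WV$

(q_0, aab, $) ⊢ (q_2, ab, V$) ⊢ (q_4, b, WV$) ⊢ (q_0, ε, VWV$) ⊢ (q_3, ε, WV$)
All input consumed in state q_3 with stack WV$.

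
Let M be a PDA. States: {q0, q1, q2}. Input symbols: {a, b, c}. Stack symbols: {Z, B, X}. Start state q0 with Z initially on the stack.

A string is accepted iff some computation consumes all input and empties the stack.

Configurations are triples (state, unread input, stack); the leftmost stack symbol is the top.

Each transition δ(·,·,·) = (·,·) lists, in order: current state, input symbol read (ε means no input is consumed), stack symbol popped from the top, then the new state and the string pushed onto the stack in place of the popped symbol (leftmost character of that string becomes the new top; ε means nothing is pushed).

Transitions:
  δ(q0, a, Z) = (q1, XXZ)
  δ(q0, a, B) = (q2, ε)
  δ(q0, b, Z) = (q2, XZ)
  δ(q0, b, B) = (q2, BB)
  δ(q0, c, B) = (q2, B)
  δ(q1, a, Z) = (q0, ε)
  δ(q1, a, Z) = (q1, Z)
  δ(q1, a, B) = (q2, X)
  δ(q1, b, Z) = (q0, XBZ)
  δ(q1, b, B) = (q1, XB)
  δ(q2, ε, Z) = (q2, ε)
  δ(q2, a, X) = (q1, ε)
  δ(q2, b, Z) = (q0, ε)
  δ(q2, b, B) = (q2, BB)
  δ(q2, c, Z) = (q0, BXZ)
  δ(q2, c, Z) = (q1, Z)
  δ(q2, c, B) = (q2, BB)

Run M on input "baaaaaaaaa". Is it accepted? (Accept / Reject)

Accept

One accepting computation: (q0, baaaaaaaaa, Z) ⊢ (q2, aaaaaaaaa, XZ) ⊢ (q1, aaaaaaaa, Z) ⊢ (q1, aaaaaaa, Z) ⊢ (q1, aaaaaa, Z) ⊢ (q1, aaaaa, Z) ⊢ (q1, aaaa, Z) ⊢ (q1, aaa, Z) ⊢ (q1, aa, Z) ⊢ (q1, a, Z) ⊢ (q0, ε, ε)
All input consumed and the stack is empty.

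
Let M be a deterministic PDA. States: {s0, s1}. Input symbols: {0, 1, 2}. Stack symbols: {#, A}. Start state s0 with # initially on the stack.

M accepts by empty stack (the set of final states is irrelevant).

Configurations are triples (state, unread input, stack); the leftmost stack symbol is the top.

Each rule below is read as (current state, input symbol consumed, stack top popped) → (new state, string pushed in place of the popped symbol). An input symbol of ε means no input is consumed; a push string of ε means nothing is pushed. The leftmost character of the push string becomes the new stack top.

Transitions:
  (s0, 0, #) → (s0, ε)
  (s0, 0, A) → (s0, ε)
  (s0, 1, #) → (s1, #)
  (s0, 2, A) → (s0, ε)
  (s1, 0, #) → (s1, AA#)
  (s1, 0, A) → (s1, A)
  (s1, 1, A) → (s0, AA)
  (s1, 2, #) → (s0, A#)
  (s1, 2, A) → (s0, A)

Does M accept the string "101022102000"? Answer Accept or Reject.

(s0, 101022102000, #)
  read 1, top #: go to s1, push # → (s1, 01022102000, #)
  read 0, top #: go to s1, push AA# → (s1, 1022102000, AA#)
  read 1, top A: go to s0, push AA → (s0, 022102000, AAA#)
  read 0, top A: go to s0, push ε → (s0, 22102000, AA#)
  read 2, top A: go to s0, push ε → (s0, 2102000, A#)
  read 2, top A: go to s0, push ε → (s0, 102000, #)
  read 1, top #: go to s1, push # → (s1, 02000, #)
  read 0, top #: go to s1, push AA# → (s1, 2000, AA#)
  read 2, top A: go to s0, push A → (s0, 000, AA#)
  read 0, top A: go to s0, push ε → (s0, 00, A#)
  read 0, top A: go to s0, push ε → (s0, 0, #)
  read 0, top #: go to s0, push ε → (s0, ε, ε)
All input consumed and the stack is empty.

Accept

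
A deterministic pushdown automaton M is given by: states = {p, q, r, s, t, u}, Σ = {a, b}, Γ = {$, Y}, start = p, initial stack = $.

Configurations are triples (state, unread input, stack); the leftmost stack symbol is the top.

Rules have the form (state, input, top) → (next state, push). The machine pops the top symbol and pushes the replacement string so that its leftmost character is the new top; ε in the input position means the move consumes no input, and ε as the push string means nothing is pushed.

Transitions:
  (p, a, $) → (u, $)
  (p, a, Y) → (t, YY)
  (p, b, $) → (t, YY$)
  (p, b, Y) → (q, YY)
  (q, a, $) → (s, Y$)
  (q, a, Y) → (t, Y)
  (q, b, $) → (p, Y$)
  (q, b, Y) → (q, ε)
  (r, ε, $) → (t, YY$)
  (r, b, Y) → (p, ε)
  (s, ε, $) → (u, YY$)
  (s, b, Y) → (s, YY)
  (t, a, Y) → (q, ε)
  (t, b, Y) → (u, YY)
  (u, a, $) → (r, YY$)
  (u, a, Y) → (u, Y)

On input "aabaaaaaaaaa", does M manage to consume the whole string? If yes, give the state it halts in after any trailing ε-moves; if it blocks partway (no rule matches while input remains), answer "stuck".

stuck

(p, aabaaaaaaaaa, $)
  read a, top $: go to u, push $ → (u, abaaaaaaaaa, $)
  read a, top $: go to r, push YY$ → (r, baaaaaaaaa, YY$)
  read b, top Y: go to p, push ε → (p, aaaaaaaaa, Y$)
  read a, top Y: go to t, push YY → (t, aaaaaaaa, YY$)
  read a, top Y: go to q, push ε → (q, aaaaaaa, Y$)
  read a, top Y: go to t, push Y → (t, aaaaaa, Y$)
  read a, top Y: go to q, push ε → (q, aaaaa, $)
  read a, top $: go to s, push Y$ → (s, aaaa, Y$)
No transition for (s, a, top Y); M blocks with input aaaa remaining.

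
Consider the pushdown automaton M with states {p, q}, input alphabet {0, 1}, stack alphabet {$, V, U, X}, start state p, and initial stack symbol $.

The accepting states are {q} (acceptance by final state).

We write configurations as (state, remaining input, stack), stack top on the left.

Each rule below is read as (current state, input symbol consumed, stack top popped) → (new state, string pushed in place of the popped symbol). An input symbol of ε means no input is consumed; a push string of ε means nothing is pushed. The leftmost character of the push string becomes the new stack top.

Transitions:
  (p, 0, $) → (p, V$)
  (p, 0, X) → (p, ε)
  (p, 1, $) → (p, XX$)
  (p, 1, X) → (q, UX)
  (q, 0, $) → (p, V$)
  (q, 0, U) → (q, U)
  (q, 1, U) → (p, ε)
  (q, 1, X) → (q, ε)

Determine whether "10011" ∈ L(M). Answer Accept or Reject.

Accept

One accepting computation: (p, 10011, $) ⊢ (p, 0011, XX$) ⊢ (p, 011, X$) ⊢ (p, 11, $) ⊢ (p, 1, XX$) ⊢ (q, ε, UXX$)
All input consumed and state q ∈ F.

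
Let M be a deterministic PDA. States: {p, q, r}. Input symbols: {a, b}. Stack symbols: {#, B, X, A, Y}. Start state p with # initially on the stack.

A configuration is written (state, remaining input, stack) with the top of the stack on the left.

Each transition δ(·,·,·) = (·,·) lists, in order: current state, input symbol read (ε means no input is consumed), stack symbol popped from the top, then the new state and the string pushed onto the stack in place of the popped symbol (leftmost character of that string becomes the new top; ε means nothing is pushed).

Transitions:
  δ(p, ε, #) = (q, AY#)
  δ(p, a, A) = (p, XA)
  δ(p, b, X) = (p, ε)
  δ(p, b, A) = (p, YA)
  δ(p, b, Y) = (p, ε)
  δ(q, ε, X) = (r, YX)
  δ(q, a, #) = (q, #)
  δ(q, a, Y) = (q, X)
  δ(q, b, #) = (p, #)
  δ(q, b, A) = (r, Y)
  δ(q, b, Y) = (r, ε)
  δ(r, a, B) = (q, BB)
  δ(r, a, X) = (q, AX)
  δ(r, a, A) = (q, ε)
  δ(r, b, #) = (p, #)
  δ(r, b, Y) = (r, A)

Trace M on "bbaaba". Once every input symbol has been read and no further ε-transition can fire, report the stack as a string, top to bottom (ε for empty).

(p, bbaaba, #) ⊢ (q, bbaaba, AY#) ⊢ (r, baaba, YY#) ⊢ (r, aaba, AY#) ⊢ (q, aba, Y#) ⊢ (q, ba, X#) ⊢ (r, ba, YX#) ⊢ (r, a, AX#) ⊢ (q, ε, X#) ⊢ (r, ε, YX#)
All input consumed in state r with stack YX#.

YX#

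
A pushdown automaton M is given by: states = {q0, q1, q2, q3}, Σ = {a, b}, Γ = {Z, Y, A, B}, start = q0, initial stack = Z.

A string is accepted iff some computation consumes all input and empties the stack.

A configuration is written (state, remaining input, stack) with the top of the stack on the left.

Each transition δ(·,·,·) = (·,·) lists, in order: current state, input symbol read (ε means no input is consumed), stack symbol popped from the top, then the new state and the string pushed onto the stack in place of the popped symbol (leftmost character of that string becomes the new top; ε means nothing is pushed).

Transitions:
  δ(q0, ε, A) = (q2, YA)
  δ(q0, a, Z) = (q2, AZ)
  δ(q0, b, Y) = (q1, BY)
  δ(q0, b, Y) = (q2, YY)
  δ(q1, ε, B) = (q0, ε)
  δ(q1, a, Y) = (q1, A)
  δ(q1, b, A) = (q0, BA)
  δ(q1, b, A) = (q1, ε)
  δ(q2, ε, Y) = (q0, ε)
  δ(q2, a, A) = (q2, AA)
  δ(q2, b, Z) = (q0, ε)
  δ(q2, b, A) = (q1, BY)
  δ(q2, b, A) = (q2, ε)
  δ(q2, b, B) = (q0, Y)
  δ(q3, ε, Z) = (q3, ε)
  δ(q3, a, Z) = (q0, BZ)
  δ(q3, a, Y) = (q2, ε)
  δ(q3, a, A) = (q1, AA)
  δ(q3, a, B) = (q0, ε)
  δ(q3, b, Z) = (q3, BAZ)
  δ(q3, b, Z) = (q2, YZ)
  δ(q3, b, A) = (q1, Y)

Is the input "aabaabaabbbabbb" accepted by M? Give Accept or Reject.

Accept

One accepting computation: (q0, aabaabaabbbabbb, Z) ⊢ (q2, abaabaabbbabbb, AZ) ⊢ (q2, baabaabbbabbb, AAZ) ⊢ (q2, aabaabbbabbb, AZ) ⊢ (q2, abaabbbabbb, AAZ) ⊢ (q2, baabbbabbb, AAAZ) ⊢ (q2, aabbbabbb, AAZ) ⊢ (q2, abbbabbb, AAAZ) ⊢ (q2, bbbabbb, AAAAZ) ⊢ (q2, bbabbb, AAAZ) ⊢ (q2, babbb, AAZ) ⊢ (q2, abbb, AZ) ⊢ (q2, bbb, AAZ) ⊢ (q2, bb, AZ) ⊢ (q2, b, Z) ⊢ (q0, ε, ε)
All input consumed and the stack is empty.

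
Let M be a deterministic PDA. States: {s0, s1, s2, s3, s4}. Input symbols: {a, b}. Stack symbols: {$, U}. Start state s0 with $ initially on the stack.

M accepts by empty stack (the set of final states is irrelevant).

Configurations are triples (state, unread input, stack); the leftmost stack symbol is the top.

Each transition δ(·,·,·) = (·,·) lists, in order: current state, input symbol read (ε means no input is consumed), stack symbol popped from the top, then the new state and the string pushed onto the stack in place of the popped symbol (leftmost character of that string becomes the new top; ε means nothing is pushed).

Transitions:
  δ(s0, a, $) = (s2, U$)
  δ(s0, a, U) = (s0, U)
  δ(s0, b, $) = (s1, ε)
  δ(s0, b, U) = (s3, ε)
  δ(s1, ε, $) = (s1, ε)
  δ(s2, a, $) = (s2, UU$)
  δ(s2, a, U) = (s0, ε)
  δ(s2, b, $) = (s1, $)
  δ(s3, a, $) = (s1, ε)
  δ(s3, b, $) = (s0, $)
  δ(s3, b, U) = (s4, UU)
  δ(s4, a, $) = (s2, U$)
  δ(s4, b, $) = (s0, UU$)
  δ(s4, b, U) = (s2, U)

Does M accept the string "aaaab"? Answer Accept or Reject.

Accept

(s0, aaaab, $)
  read a, top $: go to s2, push U$ → (s2, aaab, U$)
  read a, top U: go to s0, push ε → (s0, aab, $)
  read a, top $: go to s2, push U$ → (s2, ab, U$)
  read a, top U: go to s0, push ε → (s0, b, $)
  read b, top $: go to s1, push ε → (s1, ε, ε)
All input consumed and the stack is empty.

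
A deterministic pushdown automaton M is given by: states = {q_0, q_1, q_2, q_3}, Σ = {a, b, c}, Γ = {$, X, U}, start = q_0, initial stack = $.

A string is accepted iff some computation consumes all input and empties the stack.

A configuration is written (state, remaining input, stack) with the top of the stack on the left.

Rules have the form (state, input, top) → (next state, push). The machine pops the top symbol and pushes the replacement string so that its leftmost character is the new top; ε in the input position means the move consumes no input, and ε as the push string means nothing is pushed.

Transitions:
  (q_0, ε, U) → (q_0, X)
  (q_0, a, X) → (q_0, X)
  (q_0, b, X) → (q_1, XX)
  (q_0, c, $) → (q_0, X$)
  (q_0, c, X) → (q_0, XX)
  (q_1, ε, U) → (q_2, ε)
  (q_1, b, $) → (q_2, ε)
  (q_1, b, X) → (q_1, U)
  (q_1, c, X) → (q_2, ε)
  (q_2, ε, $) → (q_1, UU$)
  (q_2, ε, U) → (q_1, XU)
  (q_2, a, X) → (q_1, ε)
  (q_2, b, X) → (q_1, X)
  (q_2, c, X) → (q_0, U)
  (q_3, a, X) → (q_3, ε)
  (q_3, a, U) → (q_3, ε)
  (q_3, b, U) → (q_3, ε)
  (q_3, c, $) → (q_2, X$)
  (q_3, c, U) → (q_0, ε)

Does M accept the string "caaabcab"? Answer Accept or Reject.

Accept

(q_0, caaabcab, $)
  read c, top $: go to q_0, push X$ → (q_0, aaabcab, X$)
  read a, top X: go to q_0, push X → (q_0, aabcab, X$)
  read a, top X: go to q_0, push X → (q_0, abcab, X$)
  read a, top X: go to q_0, push X → (q_0, bcab, X$)
  read b, top X: go to q_1, push XX → (q_1, cab, XX$)
  read c, top X: go to q_2, push ε → (q_2, ab, X$)
  read a, top X: go to q_1, push ε → (q_1, b, $)
  read b, top $: go to q_2, push ε → (q_2, ε, ε)
All input consumed and the stack is empty.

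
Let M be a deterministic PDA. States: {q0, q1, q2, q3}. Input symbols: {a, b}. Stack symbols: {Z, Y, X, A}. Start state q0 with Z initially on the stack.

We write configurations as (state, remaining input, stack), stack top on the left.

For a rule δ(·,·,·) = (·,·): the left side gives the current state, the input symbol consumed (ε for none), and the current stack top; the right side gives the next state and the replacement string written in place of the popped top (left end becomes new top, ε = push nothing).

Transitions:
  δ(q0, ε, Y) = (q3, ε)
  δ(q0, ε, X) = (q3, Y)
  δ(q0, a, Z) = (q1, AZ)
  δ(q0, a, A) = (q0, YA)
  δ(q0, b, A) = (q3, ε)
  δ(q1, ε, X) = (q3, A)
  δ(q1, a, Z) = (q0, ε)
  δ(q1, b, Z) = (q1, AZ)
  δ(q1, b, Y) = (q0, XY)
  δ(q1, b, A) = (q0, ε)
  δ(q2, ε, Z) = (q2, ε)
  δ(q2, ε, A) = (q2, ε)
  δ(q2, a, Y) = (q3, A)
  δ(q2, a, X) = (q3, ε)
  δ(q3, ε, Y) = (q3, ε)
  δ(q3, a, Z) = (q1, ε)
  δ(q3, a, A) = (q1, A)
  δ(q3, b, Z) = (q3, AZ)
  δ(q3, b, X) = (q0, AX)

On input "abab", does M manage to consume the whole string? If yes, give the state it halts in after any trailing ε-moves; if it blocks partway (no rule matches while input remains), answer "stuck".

q0

(q0, abab, Z) ⊢ (q1, bab, AZ) ⊢ (q0, ab, Z) ⊢ (q1, b, AZ) ⊢ (q0, ε, Z)
All input consumed; M is in state q0.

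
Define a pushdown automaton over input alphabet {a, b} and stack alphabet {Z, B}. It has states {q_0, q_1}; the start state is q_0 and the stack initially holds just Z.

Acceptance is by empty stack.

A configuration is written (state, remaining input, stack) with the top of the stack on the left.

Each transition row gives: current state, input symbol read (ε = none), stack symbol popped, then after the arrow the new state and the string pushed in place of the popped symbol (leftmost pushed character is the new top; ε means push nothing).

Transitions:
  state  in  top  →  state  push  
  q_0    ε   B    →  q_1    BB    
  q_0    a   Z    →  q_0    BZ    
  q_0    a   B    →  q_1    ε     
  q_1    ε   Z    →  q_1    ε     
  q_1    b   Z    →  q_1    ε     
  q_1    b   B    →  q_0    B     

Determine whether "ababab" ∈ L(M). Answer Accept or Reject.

Accept

One accepting computation: (q_0, ababab, Z) ⊢ (q_0, babab, BZ) ⊢ (q_1, babab, BBZ) ⊢ (q_0, abab, BBZ) ⊢ (q_1, bab, BZ) ⊢ (q_0, ab, BZ) ⊢ (q_1, b, Z) ⊢ (q_1, ε, ε)
All input consumed and the stack is empty.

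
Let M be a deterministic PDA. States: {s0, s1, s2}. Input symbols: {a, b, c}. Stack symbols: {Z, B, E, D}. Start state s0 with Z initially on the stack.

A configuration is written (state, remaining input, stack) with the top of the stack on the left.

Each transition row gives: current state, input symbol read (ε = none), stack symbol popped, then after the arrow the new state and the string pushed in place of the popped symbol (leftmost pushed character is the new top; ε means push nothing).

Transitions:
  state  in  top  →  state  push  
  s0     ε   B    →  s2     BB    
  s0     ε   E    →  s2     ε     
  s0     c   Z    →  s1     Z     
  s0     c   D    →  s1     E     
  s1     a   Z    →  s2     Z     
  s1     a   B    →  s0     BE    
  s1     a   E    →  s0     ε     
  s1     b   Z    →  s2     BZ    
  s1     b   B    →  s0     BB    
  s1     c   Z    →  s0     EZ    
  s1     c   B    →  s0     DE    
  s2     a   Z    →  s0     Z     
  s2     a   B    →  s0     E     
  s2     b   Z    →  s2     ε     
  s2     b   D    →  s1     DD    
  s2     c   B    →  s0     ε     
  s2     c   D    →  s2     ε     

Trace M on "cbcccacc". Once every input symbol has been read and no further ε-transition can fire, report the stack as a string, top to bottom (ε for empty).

Z

(s0, cbcccacc, Z) ⊢ (s1, bcccacc, Z) ⊢ (s2, cccacc, BZ) ⊢ (s0, ccacc, Z) ⊢ (s1, cacc, Z) ⊢ (s0, acc, EZ) ⊢ (s2, acc, Z) ⊢ (s0, cc, Z) ⊢ (s1, c, Z) ⊢ (s0, ε, EZ) ⊢ (s2, ε, Z)
All input consumed in state s2 with stack Z.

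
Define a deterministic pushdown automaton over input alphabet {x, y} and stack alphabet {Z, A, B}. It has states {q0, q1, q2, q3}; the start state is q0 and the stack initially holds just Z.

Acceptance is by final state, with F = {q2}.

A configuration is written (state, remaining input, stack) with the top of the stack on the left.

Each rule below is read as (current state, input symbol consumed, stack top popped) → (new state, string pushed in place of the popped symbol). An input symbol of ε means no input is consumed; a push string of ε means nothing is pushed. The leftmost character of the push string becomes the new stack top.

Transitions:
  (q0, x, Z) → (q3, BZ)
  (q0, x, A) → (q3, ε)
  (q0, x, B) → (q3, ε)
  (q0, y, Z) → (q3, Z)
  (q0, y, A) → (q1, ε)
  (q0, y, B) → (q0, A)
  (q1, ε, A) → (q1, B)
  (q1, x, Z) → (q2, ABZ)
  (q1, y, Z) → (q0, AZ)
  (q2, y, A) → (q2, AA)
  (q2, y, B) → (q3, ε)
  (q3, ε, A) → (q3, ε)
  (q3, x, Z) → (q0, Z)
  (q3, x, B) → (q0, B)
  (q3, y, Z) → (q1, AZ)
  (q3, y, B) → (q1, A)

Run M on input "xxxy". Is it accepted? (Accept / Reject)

Reject

(q0, xxxy, Z)
  read x, top Z: go to q3, push BZ → (q3, xxy, BZ)
  read x, top B: go to q0, push B → (q0, xy, BZ)
  read x, top B: go to q3, push ε → (q3, y, Z)
  read y, top Z: go to q1, push AZ → (q1, ε, AZ)
  ε-move, top A: go to q1, push B → (q1, ε, BZ)
All input consumed; state q1 ∉ F and no further ε-move applies.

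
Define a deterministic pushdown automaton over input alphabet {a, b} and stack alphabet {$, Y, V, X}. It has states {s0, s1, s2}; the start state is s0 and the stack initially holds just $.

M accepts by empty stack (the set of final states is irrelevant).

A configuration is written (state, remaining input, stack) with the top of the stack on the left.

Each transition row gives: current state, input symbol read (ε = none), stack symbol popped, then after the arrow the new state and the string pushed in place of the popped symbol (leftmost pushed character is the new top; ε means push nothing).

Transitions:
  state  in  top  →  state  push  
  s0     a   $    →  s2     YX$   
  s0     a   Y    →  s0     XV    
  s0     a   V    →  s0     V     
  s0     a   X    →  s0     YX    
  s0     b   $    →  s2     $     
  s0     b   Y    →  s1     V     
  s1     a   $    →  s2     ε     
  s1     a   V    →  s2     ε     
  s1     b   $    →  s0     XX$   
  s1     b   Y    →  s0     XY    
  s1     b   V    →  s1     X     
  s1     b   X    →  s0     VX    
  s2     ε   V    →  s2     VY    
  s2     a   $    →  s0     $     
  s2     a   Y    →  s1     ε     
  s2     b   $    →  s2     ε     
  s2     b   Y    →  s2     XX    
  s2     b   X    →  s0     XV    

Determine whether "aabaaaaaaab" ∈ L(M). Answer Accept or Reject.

(s0, aabaaaaaaab, $)
  read a, top $: go to s2, push YX$ → (s2, abaaaaaaab, YX$)
  read a, top Y: go to s1, push ε → (s1, baaaaaaab, X$)
  read b, top X: go to s0, push VX → (s0, aaaaaaab, VX$)
  read a, top V: go to s0, push V → (s0, aaaaaab, VX$)
  read a, top V: go to s0, push V → (s0, aaaaab, VX$)
  read a, top V: go to s0, push V → (s0, aaaab, VX$)
  read a, top V: go to s0, push V → (s0, aaab, VX$)
  read a, top V: go to s0, push V → (s0, aab, VX$)
  read a, top V: go to s0, push V → (s0, ab, VX$)
  read a, top V: go to s0, push V → (s0, b, VX$)
No transition applies at (s0, b, VX$); input not fully consumed.

Reject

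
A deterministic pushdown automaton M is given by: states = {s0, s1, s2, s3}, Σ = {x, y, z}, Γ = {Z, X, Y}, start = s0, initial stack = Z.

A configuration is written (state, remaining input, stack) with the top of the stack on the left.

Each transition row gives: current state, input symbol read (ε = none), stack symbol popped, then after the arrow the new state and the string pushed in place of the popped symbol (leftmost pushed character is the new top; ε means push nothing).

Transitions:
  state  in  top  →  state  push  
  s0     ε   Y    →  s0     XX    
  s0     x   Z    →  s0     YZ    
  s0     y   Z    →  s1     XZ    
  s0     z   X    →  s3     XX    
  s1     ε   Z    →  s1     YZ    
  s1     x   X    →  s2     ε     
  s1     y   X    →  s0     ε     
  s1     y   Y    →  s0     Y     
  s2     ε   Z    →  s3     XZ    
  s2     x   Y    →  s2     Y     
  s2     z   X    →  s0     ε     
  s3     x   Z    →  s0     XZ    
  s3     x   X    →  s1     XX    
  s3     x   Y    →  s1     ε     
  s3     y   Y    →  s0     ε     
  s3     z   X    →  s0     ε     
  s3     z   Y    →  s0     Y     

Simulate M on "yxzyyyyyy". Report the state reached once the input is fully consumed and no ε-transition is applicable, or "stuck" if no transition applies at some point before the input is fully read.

(s0, yxzyyyyyy, Z) ⊢ (s1, xzyyyyyy, XZ) ⊢ (s2, zyyyyyy, Z) ⊢ (s3, zyyyyyy, XZ) ⊢ (s0, yyyyyy, Z) ⊢ (s1, yyyyy, XZ) ⊢ (s0, yyyy, Z) ⊢ (s1, yyy, XZ) ⊢ (s0, yy, Z) ⊢ (s1, y, XZ) ⊢ (s0, ε, Z)
All input consumed; M is in state s0.

s0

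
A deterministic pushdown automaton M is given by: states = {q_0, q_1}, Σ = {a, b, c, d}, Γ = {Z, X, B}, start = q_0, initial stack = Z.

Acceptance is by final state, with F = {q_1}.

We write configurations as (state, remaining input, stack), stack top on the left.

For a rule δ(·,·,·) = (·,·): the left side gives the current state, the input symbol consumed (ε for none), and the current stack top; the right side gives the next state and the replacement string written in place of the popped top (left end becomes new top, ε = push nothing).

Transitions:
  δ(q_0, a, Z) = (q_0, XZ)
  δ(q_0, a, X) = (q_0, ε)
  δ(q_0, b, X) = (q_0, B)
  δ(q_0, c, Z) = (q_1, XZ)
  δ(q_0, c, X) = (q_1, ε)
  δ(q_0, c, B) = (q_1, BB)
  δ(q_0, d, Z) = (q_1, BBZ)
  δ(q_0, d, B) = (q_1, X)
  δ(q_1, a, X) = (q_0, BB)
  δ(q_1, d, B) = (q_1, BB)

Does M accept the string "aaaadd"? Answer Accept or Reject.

Accept

(q_0, aaaadd, Z) ⊢ (q_0, aaadd, XZ) ⊢ (q_0, aadd, Z) ⊢ (q_0, add, XZ) ⊢ (q_0, dd, Z) ⊢ (q_1, d, BBZ) ⊢ (q_1, ε, BBBZ)
All input consumed; state q_1 ∈ F.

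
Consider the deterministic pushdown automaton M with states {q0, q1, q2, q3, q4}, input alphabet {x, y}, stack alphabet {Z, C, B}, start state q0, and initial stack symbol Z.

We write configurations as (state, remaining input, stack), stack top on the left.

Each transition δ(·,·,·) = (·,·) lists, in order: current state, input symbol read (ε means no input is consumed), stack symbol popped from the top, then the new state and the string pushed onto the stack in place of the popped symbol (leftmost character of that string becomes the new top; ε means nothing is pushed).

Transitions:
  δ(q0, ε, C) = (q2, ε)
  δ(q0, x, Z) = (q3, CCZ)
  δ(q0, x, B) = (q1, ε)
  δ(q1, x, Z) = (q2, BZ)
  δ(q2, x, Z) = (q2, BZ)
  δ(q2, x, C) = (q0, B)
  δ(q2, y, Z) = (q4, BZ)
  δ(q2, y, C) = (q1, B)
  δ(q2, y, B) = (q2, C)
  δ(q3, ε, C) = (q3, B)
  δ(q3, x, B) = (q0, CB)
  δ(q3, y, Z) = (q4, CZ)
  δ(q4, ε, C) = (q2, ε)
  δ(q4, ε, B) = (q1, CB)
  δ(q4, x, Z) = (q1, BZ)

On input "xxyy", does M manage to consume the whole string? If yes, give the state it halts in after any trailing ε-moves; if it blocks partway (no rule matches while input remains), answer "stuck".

(q0, xxyy, Z)
  read x, top Z: go to q3, push CCZ → (q3, xyy, CCZ)
  ε-move, top C: go to q3, push B → (q3, xyy, BCZ)
  read x, top B: go to q0, push CB → (q0, yy, CBCZ)
  ε-move, top C: go to q2, push ε → (q2, yy, BCZ)
  read y, top B: go to q2, push C → (q2, y, CCZ)
  read y, top C: go to q1, push B → (q1, ε, BCZ)
All input consumed; M is in state q1.

q1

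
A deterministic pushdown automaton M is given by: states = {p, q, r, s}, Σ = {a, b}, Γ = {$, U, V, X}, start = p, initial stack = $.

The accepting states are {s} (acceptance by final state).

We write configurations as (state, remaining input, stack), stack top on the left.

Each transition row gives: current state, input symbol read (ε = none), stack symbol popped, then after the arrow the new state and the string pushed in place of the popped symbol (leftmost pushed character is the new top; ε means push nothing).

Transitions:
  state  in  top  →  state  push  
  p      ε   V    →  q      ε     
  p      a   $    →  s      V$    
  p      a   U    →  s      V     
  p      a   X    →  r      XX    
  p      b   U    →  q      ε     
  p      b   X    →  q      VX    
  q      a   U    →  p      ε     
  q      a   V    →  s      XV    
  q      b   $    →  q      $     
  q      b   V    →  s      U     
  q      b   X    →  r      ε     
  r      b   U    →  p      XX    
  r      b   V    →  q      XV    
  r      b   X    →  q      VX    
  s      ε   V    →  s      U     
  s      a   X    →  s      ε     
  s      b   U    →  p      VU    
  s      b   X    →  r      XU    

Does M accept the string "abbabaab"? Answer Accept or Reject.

Reject

(p, abbabaab, $) ⊢ (s, bbabaab, V$) ⊢ (s, bbabaab, U$) ⊢ (p, babaab, VU$) ⊢ (q, babaab, U$)
No transition applies at (q, babaab, U$); input not fully consumed.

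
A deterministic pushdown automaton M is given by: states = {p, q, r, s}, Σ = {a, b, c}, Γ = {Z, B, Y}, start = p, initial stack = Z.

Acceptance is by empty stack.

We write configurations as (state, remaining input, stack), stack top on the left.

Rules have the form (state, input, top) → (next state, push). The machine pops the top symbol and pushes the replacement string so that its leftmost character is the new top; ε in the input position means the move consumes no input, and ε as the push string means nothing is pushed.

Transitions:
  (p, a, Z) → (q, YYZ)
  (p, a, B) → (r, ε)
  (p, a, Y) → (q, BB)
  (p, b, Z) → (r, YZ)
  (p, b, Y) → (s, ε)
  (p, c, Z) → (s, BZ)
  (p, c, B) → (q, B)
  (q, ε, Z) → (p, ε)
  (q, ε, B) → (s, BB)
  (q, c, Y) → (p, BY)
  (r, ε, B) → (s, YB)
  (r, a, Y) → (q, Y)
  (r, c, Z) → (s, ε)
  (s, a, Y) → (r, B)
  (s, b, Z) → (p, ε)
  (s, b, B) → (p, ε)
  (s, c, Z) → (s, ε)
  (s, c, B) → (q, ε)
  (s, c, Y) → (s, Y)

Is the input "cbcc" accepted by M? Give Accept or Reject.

(p, cbcc, Z)
  read c, top Z: go to s, push BZ → (s, bcc, BZ)
  read b, top B: go to p, push ε → (p, cc, Z)
  read c, top Z: go to s, push BZ → (s, c, BZ)
  read c, top B: go to q, push ε → (q, ε, Z)
  ε-move, top Z: go to p, push ε → (p, ε, ε)
All input consumed and the stack is empty.

Accept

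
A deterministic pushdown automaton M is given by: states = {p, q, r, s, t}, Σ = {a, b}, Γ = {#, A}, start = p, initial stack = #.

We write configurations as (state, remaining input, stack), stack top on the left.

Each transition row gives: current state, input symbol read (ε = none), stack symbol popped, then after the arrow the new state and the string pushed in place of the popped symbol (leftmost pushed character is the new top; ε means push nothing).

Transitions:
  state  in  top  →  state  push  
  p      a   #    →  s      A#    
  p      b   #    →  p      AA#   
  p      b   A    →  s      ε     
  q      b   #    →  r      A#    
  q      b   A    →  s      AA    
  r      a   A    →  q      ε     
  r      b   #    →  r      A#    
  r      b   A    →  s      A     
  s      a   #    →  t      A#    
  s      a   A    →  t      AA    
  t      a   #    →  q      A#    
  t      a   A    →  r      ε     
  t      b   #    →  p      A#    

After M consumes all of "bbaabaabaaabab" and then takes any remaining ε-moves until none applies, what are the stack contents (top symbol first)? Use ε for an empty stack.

A#

(p, bbaabaabaaabab, #)
  read b, top #: go to p, push AA# → (p, baabaabaaabab, AA#)
  read b, top A: go to s, push ε → (s, aabaabaaabab, A#)
  read a, top A: go to t, push AA → (t, abaabaaabab, AA#)
  read a, top A: go to r, push ε → (r, baabaaabab, A#)
  read b, top A: go to s, push A → (s, aabaaabab, A#)
  read a, top A: go to t, push AA → (t, abaaabab, AA#)
  read a, top A: go to r, push ε → (r, baaabab, A#)
  read b, top A: go to s, push A → (s, aaabab, A#)
  read a, top A: go to t, push AA → (t, aabab, AA#)
  read a, top A: go to r, push ε → (r, abab, A#)
  read a, top A: go to q, push ε → (q, bab, #)
  read b, top #: go to r, push A# → (r, ab, A#)
  read a, top A: go to q, push ε → (q, b, #)
  read b, top #: go to r, push A# → (r, ε, A#)
All input consumed in state r with stack A#.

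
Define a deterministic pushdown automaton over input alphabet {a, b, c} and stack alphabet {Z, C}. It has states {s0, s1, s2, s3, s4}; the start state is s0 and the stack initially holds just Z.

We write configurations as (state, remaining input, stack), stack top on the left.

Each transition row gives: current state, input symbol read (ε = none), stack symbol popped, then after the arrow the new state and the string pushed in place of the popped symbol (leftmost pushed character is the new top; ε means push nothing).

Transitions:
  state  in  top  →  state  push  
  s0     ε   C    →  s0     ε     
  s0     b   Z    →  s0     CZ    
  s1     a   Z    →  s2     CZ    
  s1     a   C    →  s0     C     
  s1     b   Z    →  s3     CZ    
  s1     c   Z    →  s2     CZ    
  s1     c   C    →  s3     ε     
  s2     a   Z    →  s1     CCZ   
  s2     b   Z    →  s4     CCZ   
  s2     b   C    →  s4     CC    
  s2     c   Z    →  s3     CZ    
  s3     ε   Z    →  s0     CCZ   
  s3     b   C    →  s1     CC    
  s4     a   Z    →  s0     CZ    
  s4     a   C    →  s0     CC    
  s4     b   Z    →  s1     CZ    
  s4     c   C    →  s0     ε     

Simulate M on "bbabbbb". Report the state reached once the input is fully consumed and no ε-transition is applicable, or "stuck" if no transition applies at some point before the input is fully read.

(s0, bbabbbb, Z) ⊢ (s0, babbbb, CZ) ⊢ (s0, babbbb, Z) ⊢ (s0, abbbb, CZ) ⊢ (s0, abbbb, Z)
No transition for (s0, a, top Z); M blocks with input abbbb remaining.

stuck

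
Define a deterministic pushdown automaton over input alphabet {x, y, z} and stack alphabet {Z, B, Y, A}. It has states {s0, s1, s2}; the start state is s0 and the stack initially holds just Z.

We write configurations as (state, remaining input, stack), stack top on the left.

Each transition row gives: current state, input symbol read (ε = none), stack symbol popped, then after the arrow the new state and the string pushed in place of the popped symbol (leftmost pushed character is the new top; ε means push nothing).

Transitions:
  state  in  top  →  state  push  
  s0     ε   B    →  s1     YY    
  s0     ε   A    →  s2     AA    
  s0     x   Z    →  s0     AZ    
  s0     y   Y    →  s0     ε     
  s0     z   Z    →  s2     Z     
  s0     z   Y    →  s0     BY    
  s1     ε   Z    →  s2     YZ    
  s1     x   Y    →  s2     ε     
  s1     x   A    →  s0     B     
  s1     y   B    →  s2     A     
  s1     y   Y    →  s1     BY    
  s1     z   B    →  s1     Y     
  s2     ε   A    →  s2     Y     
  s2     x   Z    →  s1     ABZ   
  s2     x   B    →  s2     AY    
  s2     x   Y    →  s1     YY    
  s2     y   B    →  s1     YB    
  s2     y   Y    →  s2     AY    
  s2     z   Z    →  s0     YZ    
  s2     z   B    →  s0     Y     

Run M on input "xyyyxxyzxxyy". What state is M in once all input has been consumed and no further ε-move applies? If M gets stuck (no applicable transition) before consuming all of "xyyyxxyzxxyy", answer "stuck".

stuck

(s0, xyyyxxyzxxyy, Z)
  read x, top Z: go to s0, push AZ → (s0, yyyxxyzxxyy, AZ)
  ε-move, top A: go to s2, push AA → (s2, yyyxxyzxxyy, AAZ)
  ε-move, top A: go to s2, push Y → (s2, yyyxxyzxxyy, YAZ)
  read y, top Y: go to s2, push AY → (s2, yyxxyzxxyy, AYAZ)
  ε-move, top A: go to s2, push Y → (s2, yyxxyzxxyy, YYAZ)
  read y, top Y: go to s2, push AY → (s2, yxxyzxxyy, AYYAZ)
  ε-move, top A: go to s2, push Y → (s2, yxxyzxxyy, YYYAZ)
  read y, top Y: go to s2, push AY → (s2, xxyzxxyy, AYYYAZ)
  ε-move, top A: go to s2, push Y → (s2, xxyzxxyy, YYYYAZ)
  read x, top Y: go to s1, push YY → (s1, xyzxxyy, YYYYYAZ)
  read x, top Y: go to s2, push ε → (s2, yzxxyy, YYYYAZ)
  read y, top Y: go to s2, push AY → (s2, zxxyy, AYYYYAZ)
  ε-move, top A: go to s2, push Y → (s2, zxxyy, YYYYYAZ)
No transition for (s2, z, top Y); M blocks with input zxxyy remaining.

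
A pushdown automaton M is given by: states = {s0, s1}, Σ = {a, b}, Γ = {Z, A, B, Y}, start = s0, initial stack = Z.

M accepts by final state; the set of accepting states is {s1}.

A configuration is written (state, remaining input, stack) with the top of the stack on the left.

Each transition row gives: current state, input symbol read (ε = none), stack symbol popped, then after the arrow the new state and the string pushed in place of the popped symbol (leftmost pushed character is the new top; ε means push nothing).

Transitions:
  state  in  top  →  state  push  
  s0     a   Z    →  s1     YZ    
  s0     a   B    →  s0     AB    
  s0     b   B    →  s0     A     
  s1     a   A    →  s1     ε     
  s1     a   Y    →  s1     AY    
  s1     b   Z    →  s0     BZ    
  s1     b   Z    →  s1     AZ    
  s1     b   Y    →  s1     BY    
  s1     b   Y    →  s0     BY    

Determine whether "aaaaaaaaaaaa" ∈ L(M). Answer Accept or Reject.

One accepting computation: (s0, aaaaaaaaaaaa, Z) ⊢ (s1, aaaaaaaaaaa, YZ) ⊢ (s1, aaaaaaaaaa, AYZ) ⊢ (s1, aaaaaaaaa, YZ) ⊢ (s1, aaaaaaaa, AYZ) ⊢ (s1, aaaaaaa, YZ) ⊢ (s1, aaaaaa, AYZ) ⊢ (s1, aaaaa, YZ) ⊢ (s1, aaaa, AYZ) ⊢ (s1, aaa, YZ) ⊢ (s1, aa, AYZ) ⊢ (s1, a, YZ) ⊢ (s1, ε, AYZ)
All input consumed and state s1 ∈ F.

Accept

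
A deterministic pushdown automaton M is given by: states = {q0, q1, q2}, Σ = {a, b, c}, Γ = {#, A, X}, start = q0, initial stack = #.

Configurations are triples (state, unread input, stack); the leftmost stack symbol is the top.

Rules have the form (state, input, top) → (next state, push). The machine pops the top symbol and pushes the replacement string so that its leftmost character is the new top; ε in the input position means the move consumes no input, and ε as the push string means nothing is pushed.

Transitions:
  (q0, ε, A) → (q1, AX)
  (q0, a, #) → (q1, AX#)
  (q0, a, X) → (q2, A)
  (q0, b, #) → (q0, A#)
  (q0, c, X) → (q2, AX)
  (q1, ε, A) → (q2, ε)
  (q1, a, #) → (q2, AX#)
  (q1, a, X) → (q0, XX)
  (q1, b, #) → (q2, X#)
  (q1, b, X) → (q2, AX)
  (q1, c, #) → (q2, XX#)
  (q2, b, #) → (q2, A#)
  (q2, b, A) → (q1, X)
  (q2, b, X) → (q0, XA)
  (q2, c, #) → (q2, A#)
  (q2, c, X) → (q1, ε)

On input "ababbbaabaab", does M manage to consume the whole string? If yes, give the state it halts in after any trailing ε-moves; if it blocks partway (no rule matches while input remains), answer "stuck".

q1

(q0, ababbbaabaab, #)
  read a, top #: go to q1, push AX# → (q1, babbbaabaab, AX#)
  ε-move, top A: go to q2, push ε → (q2, babbbaabaab, X#)
  read b, top X: go to q0, push XA → (q0, abbbaabaab, XA#)
  read a, top X: go to q2, push A → (q2, bbbaabaab, AA#)
  read b, top A: go to q1, push X → (q1, bbaabaab, XA#)
  read b, top X: go to q2, push AX → (q2, baabaab, AXA#)
  read b, top A: go to q1, push X → (q1, aabaab, XXA#)
  read a, top X: go to q0, push XX → (q0, abaab, XXXA#)
  read a, top X: go to q2, push A → (q2, baab, AXXA#)
  read b, top A: go to q1, push X → (q1, aab, XXXA#)
  read a, top X: go to q0, push XX → (q0, ab, XXXXA#)
  read a, top X: go to q2, push A → (q2, b, AXXXA#)
  read b, top A: go to q1, push X → (q1, ε, XXXXA#)
All input consumed; M is in state q1.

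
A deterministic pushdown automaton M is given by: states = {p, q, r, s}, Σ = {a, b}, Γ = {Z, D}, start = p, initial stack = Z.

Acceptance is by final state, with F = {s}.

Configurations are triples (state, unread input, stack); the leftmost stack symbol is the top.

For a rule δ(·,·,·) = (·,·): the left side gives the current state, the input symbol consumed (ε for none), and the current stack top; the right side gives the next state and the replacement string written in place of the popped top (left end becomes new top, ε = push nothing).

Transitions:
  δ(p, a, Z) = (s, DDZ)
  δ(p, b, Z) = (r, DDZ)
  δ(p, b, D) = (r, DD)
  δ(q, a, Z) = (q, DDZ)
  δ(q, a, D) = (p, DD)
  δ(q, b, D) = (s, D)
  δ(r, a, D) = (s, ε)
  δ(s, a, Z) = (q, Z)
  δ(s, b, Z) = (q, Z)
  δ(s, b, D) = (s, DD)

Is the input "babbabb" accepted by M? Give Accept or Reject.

Reject

(p, babbabb, Z) ⊢ (r, abbabb, DDZ) ⊢ (s, bbabb, DZ) ⊢ (s, babb, DDZ) ⊢ (s, abb, DDDZ)
No transition applies at (s, abb, DDDZ); input not fully consumed.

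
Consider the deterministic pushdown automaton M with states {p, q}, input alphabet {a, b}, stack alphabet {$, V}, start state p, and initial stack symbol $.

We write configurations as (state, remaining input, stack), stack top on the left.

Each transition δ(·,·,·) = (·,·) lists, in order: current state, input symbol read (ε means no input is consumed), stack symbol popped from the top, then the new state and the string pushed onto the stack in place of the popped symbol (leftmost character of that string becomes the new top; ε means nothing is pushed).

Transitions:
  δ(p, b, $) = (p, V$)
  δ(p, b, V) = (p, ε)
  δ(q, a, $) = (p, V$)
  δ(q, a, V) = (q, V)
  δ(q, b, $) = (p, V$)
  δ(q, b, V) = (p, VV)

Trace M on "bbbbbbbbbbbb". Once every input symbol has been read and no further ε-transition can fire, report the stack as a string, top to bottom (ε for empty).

$

(p, bbbbbbbbbbbb, $) ⊢ (p, bbbbbbbbbbb, V$) ⊢ (p, bbbbbbbbbb, $) ⊢ (p, bbbbbbbbb, V$) ⊢ (p, bbbbbbbb, $) ⊢ (p, bbbbbbb, V$) ⊢ (p, bbbbbb, $) ⊢ (p, bbbbb, V$) ⊢ (p, bbbb, $) ⊢ (p, bbb, V$) ⊢ (p, bb, $) ⊢ (p, b, V$) ⊢ (p, ε, $)
All input consumed in state p with stack $.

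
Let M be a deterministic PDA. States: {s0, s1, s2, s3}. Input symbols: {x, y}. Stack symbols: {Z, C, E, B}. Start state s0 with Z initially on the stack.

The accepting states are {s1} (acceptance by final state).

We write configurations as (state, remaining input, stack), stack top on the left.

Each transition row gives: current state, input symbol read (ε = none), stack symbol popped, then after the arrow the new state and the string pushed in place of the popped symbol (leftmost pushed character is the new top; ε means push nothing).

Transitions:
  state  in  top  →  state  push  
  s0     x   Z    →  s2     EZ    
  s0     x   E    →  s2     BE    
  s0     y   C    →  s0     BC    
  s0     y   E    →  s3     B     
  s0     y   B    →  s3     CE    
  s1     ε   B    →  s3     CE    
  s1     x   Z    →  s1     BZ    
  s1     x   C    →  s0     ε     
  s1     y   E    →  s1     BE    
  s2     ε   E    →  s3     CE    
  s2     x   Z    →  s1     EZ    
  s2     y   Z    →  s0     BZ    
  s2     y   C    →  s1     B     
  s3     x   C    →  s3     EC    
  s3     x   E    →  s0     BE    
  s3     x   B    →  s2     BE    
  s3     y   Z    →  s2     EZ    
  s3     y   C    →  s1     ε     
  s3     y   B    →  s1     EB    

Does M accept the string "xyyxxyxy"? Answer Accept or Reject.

Reject

(s0, xyyxxyxy, Z)
  read x, top Z: go to s2, push EZ → (s2, yyxxyxy, EZ)
  ε-move, top E: go to s3, push CE → (s3, yyxxyxy, CEZ)
  read y, top C: go to s1, push ε → (s1, yxxyxy, EZ)
  read y, top E: go to s1, push BE → (s1, xxyxy, BEZ)
  ε-move, top B: go to s3, push CE → (s3, xxyxy, CEEZ)
  read x, top C: go to s3, push EC → (s3, xyxy, ECEEZ)
  read x, top E: go to s0, push BE → (s0, yxy, BECEEZ)
  read y, top B: go to s3, push CE → (s3, xy, CEECEEZ)
  read x, top C: go to s3, push EC → (s3, y, ECEECEEZ)
No transition applies at (s3, y, ECEECEEZ); input not fully consumed.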